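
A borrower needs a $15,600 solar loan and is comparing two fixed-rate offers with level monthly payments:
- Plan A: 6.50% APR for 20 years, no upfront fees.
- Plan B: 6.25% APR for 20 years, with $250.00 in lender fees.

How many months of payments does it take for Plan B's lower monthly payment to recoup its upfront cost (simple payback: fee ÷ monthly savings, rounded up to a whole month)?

Plan A: monthly rate = 6.5%/12 = 0.0054167; payment = 15,600 × 0.0054167 / (1 − (1+0.0054167)^−240) = $116.31.
Plan B: monthly rate = 6.25%/12 = 0.0052083; payment = 15,600 × 0.0052083 / (1 − (1+0.0052083)^−240) = $114.02.
Monthly savings = $116.31 − $114.02 = $2.29.
Break-even = $250.00 / $2.29 = 109.17 → 110 months.

110 months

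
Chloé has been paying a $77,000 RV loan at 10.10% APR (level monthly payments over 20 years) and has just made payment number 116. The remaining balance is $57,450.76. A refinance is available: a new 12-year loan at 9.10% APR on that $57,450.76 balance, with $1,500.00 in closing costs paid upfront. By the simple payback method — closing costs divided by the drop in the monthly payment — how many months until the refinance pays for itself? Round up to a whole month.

17 months

Current payment = 77,000 × 10.1%/12 / (1 − (1+0.0084167)^−240) = $748.18.
Refinanced payment = 57,450.76 × 0.0075833 / (1 − (1+0.0075833)^−144) = $657.05.
Monthly savings = $748.18 − $657.05 = $91.13.
Break-even = $1,500.00 / $91.13 = 16.46 → 17 months.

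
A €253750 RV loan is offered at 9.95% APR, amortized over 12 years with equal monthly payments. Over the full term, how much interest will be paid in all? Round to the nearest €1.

€181,877

At 9.95% the monthly rate is 0.0082917, so the payment is 253,750 × 0.0082917 / (1 − 1.0082917^−144) = €3,025.19.
Total paid = 144 × €3,025.19 = €435,627.36; interest = €435,627.36 − €253,750 = €181,877.36.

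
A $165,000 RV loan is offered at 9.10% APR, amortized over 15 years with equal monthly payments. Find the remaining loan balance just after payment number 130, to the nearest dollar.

$69,833

With monthly rate i = 9.1%/12 = 0.0075833, the balance after k of n payments is P · [(1+i)^n − (1+i)^k] / [(1+i)^n − 1].
(1+0.0075833)^180 = 3.89561045 and (1+0.0075833)^130 = 2.67009532, so the balance is 165,000 × (3.89561045 − 2.67009532) / (3.89561045 − 1) = $69,833.29.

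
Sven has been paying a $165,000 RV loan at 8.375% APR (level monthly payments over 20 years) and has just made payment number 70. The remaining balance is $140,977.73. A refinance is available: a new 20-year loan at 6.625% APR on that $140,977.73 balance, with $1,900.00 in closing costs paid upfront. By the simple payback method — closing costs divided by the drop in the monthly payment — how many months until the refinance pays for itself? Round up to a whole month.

6 months

Current payment = 165,000 × 8.375%/12 / (1 − (1+0.0069792)^−240) = $1,418.88.
Refinanced payment = 140,977.73 × 0.0055208 / (1 − (1+0.0055208)^−240) = $1,061.49.
Monthly savings = $1,418.88 − $1,061.49 = $357.39.
Break-even = $1,900.00 / $357.39 = 5.32 → 6 months.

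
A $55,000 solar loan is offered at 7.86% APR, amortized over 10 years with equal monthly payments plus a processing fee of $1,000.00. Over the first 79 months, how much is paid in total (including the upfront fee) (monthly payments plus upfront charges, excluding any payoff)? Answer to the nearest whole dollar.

Monthly rate = 7.86%/12 = 0.0065500; payment = 55,000 × 0.0065500 / (1 − (1+0.0065500)^−120) = $663.24.
Total outlay = 79 × $663.24 + $1,000.00 = $53,395.96.

$53,396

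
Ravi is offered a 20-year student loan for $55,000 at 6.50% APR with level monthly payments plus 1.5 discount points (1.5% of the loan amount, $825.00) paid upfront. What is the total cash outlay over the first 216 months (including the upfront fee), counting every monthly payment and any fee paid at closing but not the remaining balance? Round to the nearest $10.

$89,400

At 6.50% the monthly rate is 0.0054167, so the payment is 55,000 × 0.0054167 / (1 − 1.0054167^−240) = $410.07.
Total outlay = 216 × $410.07 + $825.00 = $89,400.12.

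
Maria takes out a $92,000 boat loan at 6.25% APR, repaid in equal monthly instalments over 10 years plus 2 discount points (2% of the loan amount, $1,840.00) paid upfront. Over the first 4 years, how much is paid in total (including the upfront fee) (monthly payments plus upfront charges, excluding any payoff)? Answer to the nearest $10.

At 6.25% the monthly rate is 0.0052083, so the payment is 92,000 × 0.0052083 / (1 − 1.0052083^−120) = $1,032.98.
Total outlay = 48 × $1,032.98 + $1,840.00 = $51,423.04.

$51,420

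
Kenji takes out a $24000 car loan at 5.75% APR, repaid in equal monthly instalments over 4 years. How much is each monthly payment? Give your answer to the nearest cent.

Monthly rate = 5.75%/12 = 0.0047917; payment = 24,000 × 0.0047917 / (1 − (1+0.0047917)^−48) = $560.89.

$560.89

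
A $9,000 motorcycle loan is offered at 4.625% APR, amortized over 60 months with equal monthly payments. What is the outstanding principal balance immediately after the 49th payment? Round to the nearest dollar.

$1,809

With monthly rate i = 4.625%/12 = 0.0038542, the balance after k of n payments is P · [(1+i)^n − (1+i)^k] / [(1+i)^n − 1].
(1+0.0038542)^60 = 1.25961423 and (1+0.0038542)^49 = 1.20742641, so the balance is 9,000 × (1.25961423 − 1.20742641) / (1.25961423 − 1) = $1,809.19.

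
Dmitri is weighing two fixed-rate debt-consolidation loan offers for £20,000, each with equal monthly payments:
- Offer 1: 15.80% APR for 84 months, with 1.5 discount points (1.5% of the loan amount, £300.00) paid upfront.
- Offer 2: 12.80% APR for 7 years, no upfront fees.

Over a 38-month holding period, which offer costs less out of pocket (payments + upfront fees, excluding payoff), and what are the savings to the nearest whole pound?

Offer 2 by £1,565

Offer 1: monthly rate = 15.8%/12 = 0.0131667; payment = 20,000 × 0.0131667 / (1 − (1+0.0131667)^−84) = £394.97.
Offer 2: monthly rate = 12.8%/12 = 0.0106667; payment = 20,000 × 0.0106667 / (1 − (1+0.0106667)^−84) = £361.67.
Over 38 months: Offer 1 costs 38 × £394.97 + £300.00 = £15,308.86; Offer 2 costs 38 × £361.67 = £13,743.46.
Offer 2 is cheaper by £15,308.86 − £13,743.46 = £1,565.40.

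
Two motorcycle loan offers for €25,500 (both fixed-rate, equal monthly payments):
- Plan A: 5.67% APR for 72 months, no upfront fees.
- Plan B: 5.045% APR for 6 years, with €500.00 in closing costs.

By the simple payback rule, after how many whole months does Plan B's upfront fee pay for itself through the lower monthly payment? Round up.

68 months

Plan A: monthly rate = 5.67%/12 = 0.0047250; payment = 25,500 × 0.0047250 / (1 − (1+0.0047250)^−72) = €418.65.
Plan B: at 5.045% the monthly rate is 0.0042042, so the payment is 25,500 × 0.0042042 / (1 − 1.0042042^−72) = €411.21.
Monthly savings = €418.65 − €411.21 = €7.44.
Break-even = €500.00 / €7.44 = 67.20 → 68 months.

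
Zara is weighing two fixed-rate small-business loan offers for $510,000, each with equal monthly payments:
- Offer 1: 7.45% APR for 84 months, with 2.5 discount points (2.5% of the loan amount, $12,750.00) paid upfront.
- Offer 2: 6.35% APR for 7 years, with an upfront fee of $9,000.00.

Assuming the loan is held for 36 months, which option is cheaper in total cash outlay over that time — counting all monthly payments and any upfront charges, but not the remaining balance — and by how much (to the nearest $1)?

Offer 2 by $13,604

Offer 1: monthly rate = 7.45%/12 = 0.0062083; payment = 510,000 × 0.0062083 / (1 − (1+0.0062083)^−84) = $7,809.94.
Offer 2: at 6.35% the monthly rate is 0.0052917, so the payment is 510,000 × 0.0052917 / (1 − 1.0052917^−84) = $7,536.23.
Over 36 months: Offer 1 costs 36 × $7,809.94 + $12,750.00 = $293,907.84; Offer 2 costs 36 × $7,536.23 + $9,000.00 = $280,304.28.
Offer 2 is cheaper by $293,907.84 − $280,304.28 = $13,603.56.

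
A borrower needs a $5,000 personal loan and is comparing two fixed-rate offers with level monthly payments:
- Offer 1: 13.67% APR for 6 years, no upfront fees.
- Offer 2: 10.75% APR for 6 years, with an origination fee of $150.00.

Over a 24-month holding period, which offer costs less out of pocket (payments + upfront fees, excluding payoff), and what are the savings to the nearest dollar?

Offer 1: at 13.67% the monthly rate is 0.0113917, so the payment is 5,000 × 0.0113917 / (1 − 1.0113917^−72) = $102.15.
Offer 2: monthly rate = 10.75%/12 = 0.0089583; payment = 5,000 × 0.0089583 / (1 − (1+0.0089583)^−72) = $94.53.
Over 24 months: Offer 1 costs 24 × $102.15 = $2,451.60; Offer 2 costs 24 × $94.53 + $150.00 = $2,418.72.
Offer 2 is cheaper by $2,451.60 − $2,418.72 = $32.88.

Offer 2 by $33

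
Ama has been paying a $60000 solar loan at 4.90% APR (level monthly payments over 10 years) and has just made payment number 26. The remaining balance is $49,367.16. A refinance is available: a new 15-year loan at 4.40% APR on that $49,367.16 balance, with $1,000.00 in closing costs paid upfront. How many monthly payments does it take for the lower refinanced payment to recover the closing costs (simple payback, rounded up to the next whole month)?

Current payment = 60,000 × 4.9%/12 / (1 − (1+0.0040833)^−120) = $633.46.
Refinanced payment = 49,367.16 × 0.0036667 / (1 − (1+0.0036667)^−180) = $375.14.
Monthly savings = $633.46 − $375.14 = $258.32.
Break-even = $1,000.00 / $258.32 = 3.87 → 4 months.

4 months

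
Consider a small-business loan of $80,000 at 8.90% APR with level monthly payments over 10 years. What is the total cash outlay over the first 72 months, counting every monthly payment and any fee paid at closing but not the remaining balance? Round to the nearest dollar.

At 8.90% the monthly rate is 0.0074167, so the payment is 80,000 × 0.0074167 / (1 − 1.0074167^−120) = $1,009.08.
Total outlay = 72 × $1,009.08 = $72,653.76.

$72,654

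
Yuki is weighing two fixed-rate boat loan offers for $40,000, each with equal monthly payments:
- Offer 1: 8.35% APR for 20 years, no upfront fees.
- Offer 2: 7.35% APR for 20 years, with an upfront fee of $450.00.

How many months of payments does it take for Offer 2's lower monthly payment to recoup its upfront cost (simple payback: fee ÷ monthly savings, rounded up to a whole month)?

Offer 1: at 8.35% the monthly rate is 0.0069583, so the payment is 40,000 × 0.0069583 / (1 − 1.0069583^−240) = $343.34.
Offer 2: monthly rate = 7.35%/12 = 0.0061250; payment = 40,000 × 0.0061250 / (1 − (1+0.0061250)^−240) = $318.58.
Monthly savings = $343.34 − $318.58 = $24.76.
Break-even = $450.00 / $24.76 = 18.17 → 19 months.

19 months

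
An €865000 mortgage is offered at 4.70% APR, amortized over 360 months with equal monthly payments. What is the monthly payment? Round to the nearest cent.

€4,486.22

At 4.70% the monthly rate is 0.0039167, so the payment is 865,000 × 0.0039167 / (1 − 1.0039167^−360) = €4,486.22.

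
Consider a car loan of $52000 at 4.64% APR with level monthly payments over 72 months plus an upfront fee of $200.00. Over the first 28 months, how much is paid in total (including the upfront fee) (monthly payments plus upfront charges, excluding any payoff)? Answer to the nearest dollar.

$23,406

At 4.64% the monthly rate is 0.0038667, so the payment is 52,000 × 0.0038667 / (1 − 1.0038667^−72) = $828.80.
Total outlay = 28 × $828.80 + $200.00 = $23,406.40.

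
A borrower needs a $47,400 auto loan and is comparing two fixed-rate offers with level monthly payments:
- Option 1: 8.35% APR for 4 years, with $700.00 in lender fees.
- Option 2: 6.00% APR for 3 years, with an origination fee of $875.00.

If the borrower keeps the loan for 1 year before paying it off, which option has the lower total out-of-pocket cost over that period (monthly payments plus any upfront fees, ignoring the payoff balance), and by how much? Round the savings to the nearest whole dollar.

Option 1: monthly rate = 8.35%/12 = 0.0069583; payment = 47,400 × 0.0069583 / (1 − (1+0.0069583)^−48) = $1,164.98.
Option 2: at 6.00% the monthly rate is 0.0050000, so the payment is 47,400 × 0.0050000 / (1 − 1.0050000^−36) = $1,442.00.
Over 12 months: Option 1 costs 12 × $1,164.98 + $700.00 = $14,679.76; Option 2 costs 12 × $1,442.00 + $875.00 = $18,179.00.
Option 1 is cheaper by $18,179.00 − $14,679.76 = $3,499.24.

Option 1 by $3,499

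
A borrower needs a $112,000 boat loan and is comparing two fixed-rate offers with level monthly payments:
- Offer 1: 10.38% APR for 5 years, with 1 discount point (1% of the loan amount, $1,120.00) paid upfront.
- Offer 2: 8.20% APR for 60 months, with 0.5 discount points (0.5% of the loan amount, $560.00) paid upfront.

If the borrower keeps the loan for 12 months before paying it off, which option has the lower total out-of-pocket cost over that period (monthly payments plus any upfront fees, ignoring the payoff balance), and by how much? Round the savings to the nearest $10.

Offer 2 by $1,990

Offer 1: monthly rate = 10.38%/12 = 0.0086500; payment = 112,000 × 0.0086500 / (1 − (1+0.0086500)^−60) = $2,400.66.
Offer 2: at 8.20% the monthly rate is 0.0068333, so the payment is 112,000 × 0.0068333 / (1 − 1.0068333^−60) = $2,281.69.
Over 12 months: Offer 1 costs 12 × $2,400.66 + $1,120.00 = $29,927.92; Offer 2 costs 12 × $2,281.69 + $560.00 = $27,940.28.
Offer 2 is cheaper by $29,927.92 − $27,940.28 = $1,987.64.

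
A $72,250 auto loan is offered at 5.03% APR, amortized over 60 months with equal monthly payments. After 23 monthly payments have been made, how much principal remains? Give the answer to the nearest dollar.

$46,674

With monthly rate i = 5.03%/12 = 0.0041917, the balance after k of n payments is P · [(1+i)^n − (1+i)^k] / [(1+i)^n − 1].
(1+0.0041917)^60 = 1.28527714 and (1+0.0041917)^23 = 1.10098677, so the balance is 72,250 × (1.28527714 − 1.10098677) / (1.28527714 − 1) = $46,673.84.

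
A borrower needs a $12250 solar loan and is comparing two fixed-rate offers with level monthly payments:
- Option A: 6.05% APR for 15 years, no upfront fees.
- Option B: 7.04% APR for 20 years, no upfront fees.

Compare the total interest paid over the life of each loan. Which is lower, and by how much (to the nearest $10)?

Option A: at 6.05% the monthly rate is 0.0050417, so the payment is 12,250 × 0.0050417 / (1 − 1.0050417^−180) = $103.70.
Total interest on Option A = 180 × $103.70 − $12,250 = $6,416.00.
Option B: at 7.04% the monthly rate is 0.0058667, so the payment is 12,250 × 0.0058667 / (1 − 1.0058667^−240) = $95.27.
Total interest on Option B = 240 × $95.27 − $12,250 = $10,614.80.
Option A is lower by $4,198.80.

Option A by $4,200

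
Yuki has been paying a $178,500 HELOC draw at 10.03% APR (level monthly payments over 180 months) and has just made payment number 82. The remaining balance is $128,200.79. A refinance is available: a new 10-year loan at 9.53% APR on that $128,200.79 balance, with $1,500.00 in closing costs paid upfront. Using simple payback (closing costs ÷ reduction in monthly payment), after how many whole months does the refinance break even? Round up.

Current payment = 178,500 × 10.03%/12 / (1 − (1+0.0083583)^−180) = $1,921.45.
Refinanced payment = 128,200.79 × 0.0079417 / (1 − (1+0.0079417)^−120) = $1,660.99.
Monthly savings = $1,921.45 − $1,660.99 = $260.46.
Break-even = $1,500.00 / $260.46 = 5.76 → 6 months.

6 months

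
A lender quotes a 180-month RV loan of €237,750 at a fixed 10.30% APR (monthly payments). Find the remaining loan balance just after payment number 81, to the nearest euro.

€172,853

With monthly rate i = 10.3%/12 = 0.0085833, the balance after k of n payments is P · [(1+i)^n − (1+i)^k] / [(1+i)^n − 1].
(1+0.0085833)^180 = 4.65716584 and (1+0.0085833)^81 = 1.99827275, so the balance is 237,750 × (4.65716584 − 1.99827275) / (4.65716584 − 1) = €172,852.93.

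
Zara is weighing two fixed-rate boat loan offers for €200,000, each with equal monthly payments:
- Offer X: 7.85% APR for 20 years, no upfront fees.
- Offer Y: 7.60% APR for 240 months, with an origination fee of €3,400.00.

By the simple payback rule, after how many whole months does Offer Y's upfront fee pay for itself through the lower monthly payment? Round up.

111 months

Offer X: at 7.85% the monthly rate is 0.0065417, so the payment is 200,000 × 0.0065417 / (1 − 1.0065417^−240) = €1,654.26.
Offer Y: monthly rate = 7.6%/12 = 0.0063333; payment = 200,000 × 0.0063333 / (1 − (1+0.0063333)^−240) = €1,623.44.
Monthly savings = €1,654.26 − €1,623.44 = €30.82.
Break-even = €3,400.00 / €30.82 = 110.32 → 111 months.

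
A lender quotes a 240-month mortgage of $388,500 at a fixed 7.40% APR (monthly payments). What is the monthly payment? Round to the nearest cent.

At 7.40% the monthly rate is 0.0061667, so the payment is 388,500 × 0.0061667 / (1 − 1.0061667^−240) = $3,106.02.

$3,106.02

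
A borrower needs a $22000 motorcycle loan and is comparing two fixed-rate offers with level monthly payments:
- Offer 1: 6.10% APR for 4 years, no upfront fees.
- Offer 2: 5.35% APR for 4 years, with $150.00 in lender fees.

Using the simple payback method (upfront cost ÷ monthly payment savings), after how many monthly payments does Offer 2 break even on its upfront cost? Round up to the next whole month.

20 months

Offer 1: at 6.10% the monthly rate is 0.0050833, so the payment is 22,000 × 0.0050833 / (1 − 1.0050833^−48) = $517.68.
Offer 2: at 5.35% the monthly rate is 0.0044583, so the payment is 22,000 × 0.0044583 / (1 − 1.0044583^−48) = $510.14.
Monthly savings = $517.68 − $510.14 = $7.54.
Break-even = $150.00 / $7.54 = 19.89 → 20 months.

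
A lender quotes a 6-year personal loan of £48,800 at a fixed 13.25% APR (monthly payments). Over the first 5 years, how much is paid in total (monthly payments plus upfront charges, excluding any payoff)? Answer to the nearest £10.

£59,160

At 13.25% the monthly rate is 0.0110417, so the payment is 48,800 × 0.0110417 / (1 − 1.0110417^−72) = £986.07.
Total outlay = 60 × £986.07 = £59,164.20.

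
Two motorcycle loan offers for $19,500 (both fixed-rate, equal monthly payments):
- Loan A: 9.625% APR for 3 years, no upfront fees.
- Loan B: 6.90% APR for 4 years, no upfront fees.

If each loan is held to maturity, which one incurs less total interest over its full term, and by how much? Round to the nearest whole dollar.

Loan A: monthly rate = 9.625%/12 = 0.0080208; payment = 19,500 × 0.0080208 / (1 − (1+0.0080208)^−36) = $625.78.
Total interest on Loan A = 36 × $625.78 − $19,500 = $3,028.08.
Loan B: monthly rate = 6.9%/12 = 0.0057500; payment = 19,500 × 0.0057500 / (1 − (1+0.0057500)^−48) = $466.05.
Total interest on Loan B = 48 × $466.05 − $19,500 = $2,870.40.
Loan B is lower by $157.68.

Loan B by $158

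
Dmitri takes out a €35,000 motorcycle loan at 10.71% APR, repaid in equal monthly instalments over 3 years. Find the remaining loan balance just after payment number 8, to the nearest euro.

With monthly rate i = 10.71%/12 = 0.0089250, the balance after k of n payments is P · [(1+i)^n − (1+i)^k] / [(1+i)^n − 1].
(1+0.0089250)^36 = 1.37695518 and (1+0.0089250)^8 = 1.07367062, so the balance is 35,000 × (1.37695518 − 1.07367062) / (1.37695518 − 1) = €28,159.74.

€28,160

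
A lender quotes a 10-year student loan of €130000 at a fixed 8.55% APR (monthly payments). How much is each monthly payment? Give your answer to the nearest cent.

At 8.55% the monthly rate is 0.0071250, so the payment is 130,000 × 0.0071250 / (1 − 1.0071250^−120) = €1,615.29.

€1,615.29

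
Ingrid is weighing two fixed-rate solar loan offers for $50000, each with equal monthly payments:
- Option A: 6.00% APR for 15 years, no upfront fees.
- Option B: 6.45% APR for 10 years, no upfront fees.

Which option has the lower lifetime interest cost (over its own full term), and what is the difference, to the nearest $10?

Option B by $7,970

Option A: at 6.00% the monthly rate is 0.0050000, so the payment is 50,000 × 0.0050000 / (1 − 1.0050000^−180) = $421.93.
Total interest on Option A = 180 × $421.93 − $50,000 = $25,947.40.
Option B: at 6.45% the monthly rate is 0.0053750, so the payment is 50,000 × 0.0053750 / (1 − 1.0053750^−120) = $566.47.
Total interest on Option B = 120 × $566.47 − $50,000 = $17,976.40.
Option B is lower by $7,971.00.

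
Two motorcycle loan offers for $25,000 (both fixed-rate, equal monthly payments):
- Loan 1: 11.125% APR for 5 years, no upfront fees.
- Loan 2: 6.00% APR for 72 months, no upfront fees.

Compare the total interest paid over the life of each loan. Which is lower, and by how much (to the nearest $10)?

Loan 1: at 11.125% the monthly rate is 0.0092708, so the payment is 25,000 × 0.0092708 / (1 − 1.0092708^−60) = $545.12.
Total interest on Loan 1 = 60 × $545.12 − $25,000 = $7,707.20.
Loan 2: monthly rate = 6%/12 = 0.0050000; payment = 25,000 × 0.0050000 / (1 − (1+0.0050000)^−72) = $414.32.
Total interest on Loan 2 = 72 × $414.32 − $25,000 = $4,831.04.
Loan 2 is lower by $2,876.16.

Loan 2 by $2,880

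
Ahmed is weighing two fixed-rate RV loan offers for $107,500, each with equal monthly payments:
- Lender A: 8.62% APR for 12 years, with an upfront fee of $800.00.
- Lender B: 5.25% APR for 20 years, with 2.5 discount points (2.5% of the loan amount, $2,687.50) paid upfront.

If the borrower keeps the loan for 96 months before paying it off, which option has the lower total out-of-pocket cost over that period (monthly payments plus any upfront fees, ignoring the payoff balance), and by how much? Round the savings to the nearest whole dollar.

Lender A: monthly rate = 8.62%/12 = 0.0071833; payment = 107,500 × 0.0071833 / (1 − (1+0.0071833)^−144) = $1,200.49.
Lender B: monthly rate = 5.25%/12 = 0.0043750; payment = 107,500 × 0.0043750 / (1 − (1+0.0043750)^−240) = $724.38.
Over 96 months: Lender A costs 96 × $1,200.49 + $800.00 = $116,047.04; Lender B costs 96 × $724.38 + $2,687.50 = $72,227.98.
Lender B is cheaper by $116,047.04 − $72,227.98 = $43,819.06.

Lender B by $43,819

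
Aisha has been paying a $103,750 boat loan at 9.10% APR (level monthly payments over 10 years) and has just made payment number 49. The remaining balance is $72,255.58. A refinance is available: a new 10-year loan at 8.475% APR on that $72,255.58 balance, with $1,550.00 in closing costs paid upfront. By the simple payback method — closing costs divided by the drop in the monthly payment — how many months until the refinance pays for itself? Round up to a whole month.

4 months

Current payment = 103,750 × 9.1%/12 / (1 − (1+0.0075833)^−120) = $1,319.88.
Refinanced payment = 72,255.58 × 0.0070625 / (1 − (1+0.0070625)^−120) = $894.90.
Monthly savings = $1,319.88 − $894.90 = $424.98.
Break-even = $1,550.00 / $424.98 = 3.65 → 4 months.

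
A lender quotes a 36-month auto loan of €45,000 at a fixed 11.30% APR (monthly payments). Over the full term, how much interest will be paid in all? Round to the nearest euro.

€8,267

At 11.30% the monthly rate is 0.0094167, so the payment is 45,000 × 0.0094167 / (1 − 1.0094167^−36) = €1,479.64.
Total paid = 36 × €1,479.64 = €53,267.04; interest = €53,267.04 − €45,000 = €8,267.04.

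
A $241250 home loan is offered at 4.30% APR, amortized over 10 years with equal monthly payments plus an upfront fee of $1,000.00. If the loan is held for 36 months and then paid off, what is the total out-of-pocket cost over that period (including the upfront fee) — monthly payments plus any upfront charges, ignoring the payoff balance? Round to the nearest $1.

At 4.30% the monthly rate is 0.0035833, so the payment is 241,250 × 0.0035833 / (1 − 1.0035833^−120) = $2,477.08.
Total outlay = 36 × $2,477.08 + $1,000.00 = $90,174.88.

$90,175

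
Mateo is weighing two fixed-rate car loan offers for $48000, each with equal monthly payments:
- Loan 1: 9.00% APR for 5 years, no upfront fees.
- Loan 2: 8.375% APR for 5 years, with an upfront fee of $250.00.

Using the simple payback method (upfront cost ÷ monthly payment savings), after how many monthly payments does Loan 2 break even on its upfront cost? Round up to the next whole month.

Loan 1: monthly rate = 9%/12 = 0.0075000; payment = 48,000 × 0.0075000 / (1 − (1+0.0075000)^−60) = $996.40.
Loan 2: at 8.375% the monthly rate is 0.0069792, so the payment is 48,000 × 0.0069792 / (1 − 1.0069792^−60) = $981.90.
Monthly savings = $996.40 − $981.90 = $14.50.
Break-even = $250.00 / $14.50 = 17.24 → 18 months.

18 months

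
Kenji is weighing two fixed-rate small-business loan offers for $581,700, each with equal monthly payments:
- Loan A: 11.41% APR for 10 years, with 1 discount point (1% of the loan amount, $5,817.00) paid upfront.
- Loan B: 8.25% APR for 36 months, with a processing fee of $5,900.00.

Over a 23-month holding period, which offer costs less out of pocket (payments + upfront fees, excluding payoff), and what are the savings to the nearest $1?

Loan A: monthly rate = 11.41%/12 = 0.0095083; payment = 581,700 × 0.0095083 / (1 − (1+0.0095083)^−120) = $8,148.51.
Loan B: monthly rate = 8.25%/12 = 0.0068750; payment = 581,700 × 0.0068750 / (1 − (1+0.0068750)^−36) = $18,295.53.
Over 23 months: Loan A costs 23 × $8,148.51 + $5,817.00 = $193,232.73; Loan B costs 23 × $18,295.53 + $5,900.00 = $426,697.19.
Loan A is cheaper by $426,697.19 − $193,232.73 = $233,464.46.

Loan A by $233,464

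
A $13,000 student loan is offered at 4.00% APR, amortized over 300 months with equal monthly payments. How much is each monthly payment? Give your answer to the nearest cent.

$68.62

Monthly rate = 4%/12 = 0.0033333; payment = 13,000 × 0.0033333 / (1 − (1+0.0033333)^−300) = $68.62.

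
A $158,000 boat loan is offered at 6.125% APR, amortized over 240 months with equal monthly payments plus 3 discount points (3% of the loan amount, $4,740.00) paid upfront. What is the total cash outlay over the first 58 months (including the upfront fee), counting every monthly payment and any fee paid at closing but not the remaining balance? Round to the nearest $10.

$71,060

Monthly rate = 6.125%/12 = 0.0051042; payment = 158,000 × 0.0051042 / (1 − (1+0.0051042)^−240) = $1,143.38.
Total outlay = 58 × $1,143.38 + $4,740.00 = $71,056.04.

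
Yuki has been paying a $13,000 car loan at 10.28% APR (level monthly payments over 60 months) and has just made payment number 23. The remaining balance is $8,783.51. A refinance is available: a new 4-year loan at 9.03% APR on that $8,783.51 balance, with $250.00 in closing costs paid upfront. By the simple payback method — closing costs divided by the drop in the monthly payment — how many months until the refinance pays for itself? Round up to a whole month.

Current payment = 13,000 × 10.28%/12 / (1 − (1+0.0085667)^−60) = $278.01.
Refinanced payment = 8,783.51 × 0.0075250 / (1 − (1+0.0075250)^−48) = $218.70.
Monthly savings = $278.01 − $218.70 = $59.31.
Break-even = $250.00 / $59.31 = 4.22 → 5 months.

5 months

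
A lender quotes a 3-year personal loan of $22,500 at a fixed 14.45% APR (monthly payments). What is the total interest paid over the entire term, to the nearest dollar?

At 14.45% the monthly rate is 0.0120417, so the payment is 22,500 × 0.0120417 / (1 − 1.0120417^−36) = $773.92.
Total paid = 36 × $773.92 = $27,861.12; interest = $27,861.12 − $22,500 = $5,361.12.

$5,361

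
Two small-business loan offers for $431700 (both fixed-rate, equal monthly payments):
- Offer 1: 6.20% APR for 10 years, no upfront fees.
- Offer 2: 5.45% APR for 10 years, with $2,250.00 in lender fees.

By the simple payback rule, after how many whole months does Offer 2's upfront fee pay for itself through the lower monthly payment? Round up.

14 months

Offer 1: monthly rate = 6.2%/12 = 0.0051667; payment = 431,700 × 0.0051667 / (1 − (1+0.0051667)^−120) = $4,836.23.
Offer 2: monthly rate = 5.45%/12 = 0.0045417; payment = 431,700 × 0.0045417 / (1 − (1+0.0045417)^−120) = $4,674.39.
Monthly savings = $4,836.23 − $4,674.39 = $161.84.
Break-even = $2,250.00 / $161.84 = 13.90 → 14 months.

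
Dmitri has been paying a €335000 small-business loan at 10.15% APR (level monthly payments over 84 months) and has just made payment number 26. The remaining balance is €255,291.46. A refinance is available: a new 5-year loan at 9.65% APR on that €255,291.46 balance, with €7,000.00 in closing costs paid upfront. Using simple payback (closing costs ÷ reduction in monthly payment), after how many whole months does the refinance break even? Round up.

34 months

Current payment = 335,000 × 10.15%/12 / (1 − (1+0.0084583)^−84) = €5,587.40.
Refinanced payment = 255,291.46 × 0.0080417 / (1 − (1+0.0080417)^−60) = €5,380.33.
Monthly savings = €5,587.40 − €5,380.33 = €207.07.
Break-even = €7,000.00 / €207.07 = 33.80 → 34 months.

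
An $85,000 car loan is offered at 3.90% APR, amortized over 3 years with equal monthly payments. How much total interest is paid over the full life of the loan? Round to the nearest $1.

$5,207

At 3.90% the monthly rate is 0.0032500, so the payment is 85,000 × 0.0032500 / (1 − 1.0032500^−36) = $2,505.76.
Total paid = 36 × $2,505.76 = $90,207.36; interest = $90,207.36 − $85,000 = $5,207.36.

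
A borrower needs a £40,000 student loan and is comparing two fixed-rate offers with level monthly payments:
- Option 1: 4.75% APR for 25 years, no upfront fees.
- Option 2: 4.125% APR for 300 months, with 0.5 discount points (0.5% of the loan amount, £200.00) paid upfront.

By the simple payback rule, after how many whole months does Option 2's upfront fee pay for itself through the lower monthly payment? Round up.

Option 1: at 4.75% the monthly rate is 0.0039583, so the payment is 40,000 × 0.0039583 / (1 − 1.0039583^−300) = £228.05.
Option 2: at 4.125% the monthly rate is 0.0034375, so the payment is 40,000 × 0.0034375 / (1 − 1.0034375^−300) = £213.91.
Monthly savings = £228.05 − £213.91 = £14.14.
Break-even = £200.00 / £14.14 = 14.14 → 15 months.

15 months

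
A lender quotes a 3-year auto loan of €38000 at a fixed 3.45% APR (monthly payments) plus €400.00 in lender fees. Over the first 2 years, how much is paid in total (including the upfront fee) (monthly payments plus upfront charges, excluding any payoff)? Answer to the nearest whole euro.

At 3.45% the monthly rate is 0.0028750, so the payment is 38,000 × 0.0028750 / (1 − 1.0028750^−36) = €1,112.64.
Total outlay = 24 × €1,112.64 + €400.00 = €27,103.36.

€27,103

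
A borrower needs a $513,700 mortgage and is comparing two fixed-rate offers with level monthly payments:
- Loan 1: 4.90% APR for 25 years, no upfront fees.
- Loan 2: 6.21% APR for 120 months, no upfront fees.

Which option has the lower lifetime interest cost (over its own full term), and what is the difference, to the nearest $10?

Loan 2 by $201,060

Loan 1: at 4.90% the monthly rate is 0.0040833, so the payment is 513,700 × 0.0040833 / (1 − 1.0040833^−300) = $2,973.19.
Total interest on Loan 1 = 300 × $2,973.19 − $513,700 = $378,257.00.
Loan 2: at 6.21% the monthly rate is 0.0051750, so the payment is 513,700 × 0.0051750 / (1 − 1.0051750^−120) = $5,757.45.
Total interest on Loan 2 = 120 × $5,757.45 − $513,700 = $177,194.00.
Loan 2 is lower by $201,063.00.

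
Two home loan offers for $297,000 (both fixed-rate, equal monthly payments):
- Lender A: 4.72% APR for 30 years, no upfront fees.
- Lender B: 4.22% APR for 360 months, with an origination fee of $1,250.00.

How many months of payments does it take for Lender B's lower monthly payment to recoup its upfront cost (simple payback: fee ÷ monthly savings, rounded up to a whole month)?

15 months

Lender A: at 4.72% the monthly rate is 0.0039333, so the payment is 297,000 × 0.0039333 / (1 − 1.0039333^−360) = $1,543.93.
Lender B: at 4.22% the monthly rate is 0.0035167, so the payment is 297,000 × 0.0035167 / (1 − 1.0035167^−360) = $1,455.85.
Monthly savings = $1,543.93 − $1,455.85 = $88.08.
Break-even = $1,250.00 / $88.08 = 14.19 → 15 months.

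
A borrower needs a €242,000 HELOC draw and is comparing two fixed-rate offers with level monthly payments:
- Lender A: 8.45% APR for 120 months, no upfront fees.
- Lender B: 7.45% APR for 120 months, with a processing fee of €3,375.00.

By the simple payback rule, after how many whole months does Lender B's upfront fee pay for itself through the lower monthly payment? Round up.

Lender A: at 8.45% the monthly rate is 0.0070417, so the payment is 242,000 × 0.0070417 / (1 − 1.0070417^−120) = €2,993.99.
Lender B: monthly rate = 7.45%/12 = 0.0062083; payment = 242,000 × 0.0062083 / (1 − (1+0.0062083)^−120) = €2,866.27.
Monthly savings = €2,993.99 − €2,866.27 = €127.72.
Break-even = €3,375.00 / €127.72 = 26.42 → 27 months.

27 months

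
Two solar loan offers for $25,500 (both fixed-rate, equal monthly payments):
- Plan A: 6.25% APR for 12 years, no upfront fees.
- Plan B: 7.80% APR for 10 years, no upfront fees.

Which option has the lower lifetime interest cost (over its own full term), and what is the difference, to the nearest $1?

Plan A by $494

Plan A: at 6.25% the monthly rate is 0.0052083, so the payment is 25,500 × 0.0052083 / (1 − 1.0052083^−144) = $252.15.
Total interest on Plan A = 144 × $252.15 − $25,500 = $10,809.60.
Plan B: monthly rate = 7.8%/12 = 0.0065000; payment = 25,500 × 0.0065000 / (1 − (1+0.0065000)^−120) = $306.70.
Total interest on Plan B = 120 × $306.70 − $25,500 = $11,304.00.
Plan A is lower by $494.40.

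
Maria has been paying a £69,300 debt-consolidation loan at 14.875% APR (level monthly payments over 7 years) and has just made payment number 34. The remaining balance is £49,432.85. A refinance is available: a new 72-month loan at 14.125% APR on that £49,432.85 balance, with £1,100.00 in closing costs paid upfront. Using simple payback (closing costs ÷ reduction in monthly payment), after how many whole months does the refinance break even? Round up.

4 months

Current payment = 69,300 × 14.875%/12 / (1 − (1+0.0123958)^−84) = £1,332.41.
Refinanced payment = 49,432.85 × 0.0117708 / (1 − (1+0.0117708)^−72) = £1,021.91.
Monthly savings = £1,332.41 − £1,021.91 = £310.50.
Break-even = £1,100.00 / £310.50 = 3.54 → 4 months.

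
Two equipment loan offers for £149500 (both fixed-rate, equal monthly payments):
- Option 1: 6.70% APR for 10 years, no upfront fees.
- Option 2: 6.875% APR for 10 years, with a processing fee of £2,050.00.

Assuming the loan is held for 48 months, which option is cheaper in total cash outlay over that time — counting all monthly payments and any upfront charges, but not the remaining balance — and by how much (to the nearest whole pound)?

Option 1: monthly rate = 6.7%/12 = 0.0055833; payment = 149,500 × 0.0055833 / (1 − (1+0.0055833)^−120) = £1,712.80.
Option 2: monthly rate = 6.875%/12 = 0.0057292; payment = 149,500 × 0.0057292 / (1 − (1+0.0057292)^−120) = £1,726.21.
Over 48 months: Option 1 costs 48 × £1,712.80 = £82,214.40; Option 2 costs 48 × £1,726.21 + £2,050.00 = £84,908.08.
Option 1 is cheaper by £84,908.08 − £82,214.40 = £2,693.68.

Option 1 by £2,694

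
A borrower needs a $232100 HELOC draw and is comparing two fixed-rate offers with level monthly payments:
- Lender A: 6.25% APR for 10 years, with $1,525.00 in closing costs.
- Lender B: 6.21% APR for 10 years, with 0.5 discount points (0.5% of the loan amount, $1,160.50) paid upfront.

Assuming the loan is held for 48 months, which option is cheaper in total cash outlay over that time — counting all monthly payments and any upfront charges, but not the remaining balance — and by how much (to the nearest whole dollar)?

Lender A: monthly rate = 6.25%/12 = 0.0052083; payment = 232,100 × 0.0052083 / (1 − (1+0.0052083)^−120) = $2,606.02.
Lender B: monthly rate = 6.21%/12 = 0.0051750; payment = 232,100 × 0.0051750 / (1 − (1+0.0051750)^−120) = $2,601.33.
Over 48 months: Lender A costs 48 × $2,606.02 + $1,525.00 = $126,613.96; Lender B costs 48 × $2,601.33 + $1,160.50 = $126,024.34.
Lender B is cheaper by $126,613.96 − $126,024.34 = $589.62.

Lender B by $590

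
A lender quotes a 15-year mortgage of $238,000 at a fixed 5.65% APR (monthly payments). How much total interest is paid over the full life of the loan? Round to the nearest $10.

$115,460

At 5.65% the monthly rate is 0.0047083, so the payment is 238,000 × 0.0047083 / (1 − 1.0047083^−180) = $1,963.65.
Total paid = 180 × $1,963.65 = $353,457.00; interest = $353,457.00 − $238,000 = $115,457.00.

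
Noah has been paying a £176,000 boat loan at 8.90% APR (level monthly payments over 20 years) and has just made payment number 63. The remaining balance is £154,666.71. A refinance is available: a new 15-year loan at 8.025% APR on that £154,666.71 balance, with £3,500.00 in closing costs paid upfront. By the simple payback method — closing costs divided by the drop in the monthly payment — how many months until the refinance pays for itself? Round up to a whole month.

Current payment = 176,000 × 8.9%/12 / (1 − (1+0.0074167)^−240) = £1,572.22.
Refinanced payment = 154,666.71 × 0.0066875 / (1 − (1+0.0066875)^−180) = £1,480.31.
Monthly savings = £1,572.22 − £1,480.31 = £91.91.
Break-even = £3,500.00 / £91.91 = 38.08 → 39 months.

39 months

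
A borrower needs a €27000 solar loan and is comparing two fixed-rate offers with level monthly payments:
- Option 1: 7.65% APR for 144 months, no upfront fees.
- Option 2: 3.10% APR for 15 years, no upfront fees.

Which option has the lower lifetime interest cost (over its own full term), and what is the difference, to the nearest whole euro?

Option 1: monthly rate = 7.65%/12 = 0.0063750; payment = 27,000 × 0.0063750 / (1 − (1+0.0063750)^−144) = €287.11.
Total interest on Option 1 = 144 × €287.11 − €27,000 = €14,343.84.
Option 2: monthly rate = 3.1%/12 = 0.0025833; payment = 27,000 × 0.0025833 / (1 − (1+0.0025833)^−180) = €187.76.
Total interest on Option 2 = 180 × €187.76 − €27,000 = €6,796.80.
Option 2 is lower by €7,547.04.

Option 2 by €7,547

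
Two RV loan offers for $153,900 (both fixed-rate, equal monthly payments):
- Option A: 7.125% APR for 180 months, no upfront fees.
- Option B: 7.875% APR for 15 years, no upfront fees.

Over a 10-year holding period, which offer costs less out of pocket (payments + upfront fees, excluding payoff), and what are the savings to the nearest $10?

Option A: monthly rate = 7.125%/12 = 0.0059375; payment = 153,900 × 0.0059375 / (1 − (1+0.0059375)^−180) = $1,394.07.
Option B: at 7.875% the monthly rate is 0.0065625, so the payment is 153,900 × 0.0065625 / (1 − 1.0065625^−180) = $1,459.66.
Over 120 months: Option A costs 120 × $1,394.07 = $167,288.40; Option B costs 120 × $1,459.66 = $175,159.20.
Option A is cheaper by $175,159.20 − $167,288.40 = $7,870.80.

Option A by $7,870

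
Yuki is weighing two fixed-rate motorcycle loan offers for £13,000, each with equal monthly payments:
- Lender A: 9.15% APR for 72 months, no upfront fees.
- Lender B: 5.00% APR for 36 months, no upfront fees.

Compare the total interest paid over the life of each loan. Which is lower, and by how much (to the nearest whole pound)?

Lender A: monthly rate = 9.15%/12 = 0.0076250; payment = 13,000 × 0.0076250 / (1 − (1+0.0076250)^−72) = £235.30.
Total interest on Lender A = 72 × £235.30 − £13,000 = £3,941.60.
Lender B: monthly rate = 5%/12 = 0.0041667; payment = 13,000 × 0.0041667 / (1 − (1+0.0041667)^−36) = £389.62.
Total interest on Lender B = 36 × £389.62 − £13,000 = £1,026.32.
Lender B is lower by £2,915.28.

Lender B by £2,915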